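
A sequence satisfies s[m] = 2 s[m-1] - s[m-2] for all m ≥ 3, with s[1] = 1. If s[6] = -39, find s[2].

Let s[2] = y.
s[3] = -1 + 2y
s[4] = -2 + 3y
s[5] = -3 + 4y
s[6] = -4 + 5y
So -4 + 5y = -39, giving y = -7.

-7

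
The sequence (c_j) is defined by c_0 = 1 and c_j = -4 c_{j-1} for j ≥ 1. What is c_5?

c_1 = -4(1) = -4
c_2 = -4(-4) = 16
c_3 = -4(16) = -64
c_4 = -4(-64) = 256
c_5 = -4(256) = -1024

-1024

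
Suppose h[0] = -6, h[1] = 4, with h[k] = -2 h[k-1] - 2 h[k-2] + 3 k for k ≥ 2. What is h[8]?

-102

h[2] = -2*4 - 2*(-6) + 6 = 10
h[3] = -2*10 - 2*4 + 9 = -19
h[4] = -2*(-19) - 2*10 + 12 = 30
h[5] = -2*30 - 2*(-19) + 15 = -7
h[6] = -2*(-7) - 2*30 + 18 = -28
h[7] = -2*(-28) - 2*(-7) + 21 = 91
h[8] = -2*91 - 2*(-28) + 24 = -102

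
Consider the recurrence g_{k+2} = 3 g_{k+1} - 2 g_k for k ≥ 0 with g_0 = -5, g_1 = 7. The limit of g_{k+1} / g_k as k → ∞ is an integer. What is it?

2

The characteristic equation is r^2 - 3r + 2 = 0, which factors as (r - 2)(r - 1) = 0.
So the roots are 2 and 1. Since |2| > |1| and the coefficient of 2^k is non-zero, the ratio tends to 2.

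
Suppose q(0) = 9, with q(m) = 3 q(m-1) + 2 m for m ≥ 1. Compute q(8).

68881

q(1) = 3(9) + 2 = 29
q(2) = 3(29) + 4 = 91
q(3) = 3(91) + 6 = 279
q(4) = 3(279) + 8 = 845
q(5) = 3(845) + 10 = 2545
q(6) = 3(2545) + 12 = 7647
q(7) = 3(7647) + 14 = 22955
q(8) = 3(22955) + 16 = 68881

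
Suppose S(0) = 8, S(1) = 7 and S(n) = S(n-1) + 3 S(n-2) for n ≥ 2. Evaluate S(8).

S(2) = 7 + 3·8 = 31
S(3) = 31 + 3·7 = 52
S(4) = 52 + 3·31 = 145
S(5) = 145 + 3·52 = 301
S(6) = 301 + 3·145 = 736
S(7) = 736 + 3·301 = 1639
S(8) = 1639 + 3·736 = 3847

3847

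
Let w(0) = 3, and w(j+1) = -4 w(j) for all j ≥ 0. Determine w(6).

w(1) = -4(3) = -12
w(2) = -4(-12) = 48
w(3) = -4(48) = -192
w(4) = -4(-192) = 768
w(5) = -4(768) = -3072
w(6) = -4(-3072) = 12288

12288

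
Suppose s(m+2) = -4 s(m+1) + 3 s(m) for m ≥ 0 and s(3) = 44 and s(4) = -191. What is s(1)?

8

Rearranging, s(m-2) = (s(m) + 4 s(m-1)) / 3.
s(2) = (-191 + 4*44) / 3 = -15/3 = -5
s(1) = (44 + 4*(-5)) / 3 = 24/3 = 8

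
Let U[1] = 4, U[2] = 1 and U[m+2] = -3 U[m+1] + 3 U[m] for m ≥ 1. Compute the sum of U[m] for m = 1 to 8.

-4195

U[3] = -3·1 + 3·4 = 9
U[4] = -3·9 + 3·1 = -24
U[5] = -3·(-24) + 3·9 = 99
U[6] = -3·99 + 3·(-24) = -369
U[7] = -3·(-369) + 3·99 = 1404
U[8] = -3·1404 + 3·(-369) = -5319
Sum = 4 + 1 + 9 + (-24) + 99 + (-369) + 1404 + (-5319) = -4195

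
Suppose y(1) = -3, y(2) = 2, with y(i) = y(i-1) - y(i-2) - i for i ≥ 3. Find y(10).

y(3) = 2 - (-3) - 3 = 2
y(4) = 2 - 2 - 4 = -4
y(5) = (-4) - 2 - 5 = -11
y(6) = (-11) - (-4) - 6 = -13
y(7) = (-13) - (-11) - 7 = -9
y(8) = (-9) - (-13) - 8 = -4
y(9) = (-4) - (-9) - 9 = -4
y(10) = (-4) - (-4) - 10 = -10

-10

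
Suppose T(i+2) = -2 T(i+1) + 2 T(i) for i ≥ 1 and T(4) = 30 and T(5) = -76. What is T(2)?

Rearranging, T(i-2) = (T(i) + 2 T(i-1)) / 2.
T(3) = (-76 + 2·30) / 2 = -16/2 = -8
T(2) = (30 + 2·(-8)) / 2 = 14/2 = 7

7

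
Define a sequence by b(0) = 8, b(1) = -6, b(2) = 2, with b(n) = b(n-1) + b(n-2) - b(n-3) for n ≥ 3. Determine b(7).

b(3) = 2 + (-6) - 8 = -12
b(4) = (-12) + 2 - (-6) = -4
b(5) = (-4) + (-12) - 2 = -18
b(6) = (-18) + (-4) - (-12) = -10
b(7) = (-10) + (-18) - (-4) = -24

-24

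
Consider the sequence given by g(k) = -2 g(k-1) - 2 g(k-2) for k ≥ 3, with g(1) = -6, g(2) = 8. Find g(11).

g(3) = -2(8) - 2(-6) = -4
g(4) = -2(-4) - 2(8) = -8
g(5) = -2(-8) - 2(-4) = 24
g(6) = -2(24) - 2(-8) = -32
g(7) = -2(-32) - 2(24) = 16
g(8) = -2(16) - 2(-32) = 32
g(9) = -2(32) - 2(16) = -96
g(10) = -2(-96) - 2(32) = 128
g(11) = -2(128) - 2(-96) = -64

-64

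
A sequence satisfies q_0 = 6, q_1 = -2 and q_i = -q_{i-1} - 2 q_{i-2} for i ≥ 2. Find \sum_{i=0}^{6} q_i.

2

q_2 = -(-2) - 2·6 = -10
q_3 = -(-10) - 2·(-2) = 14
q_4 = -14 - 2·(-10) = 6
q_5 = -6 - 2·14 = -34
q_6 = -(-34) - 2·6 = 22
Sum = 6 + (-2) + (-10) + 14 + 6 + (-34) + 22 = 2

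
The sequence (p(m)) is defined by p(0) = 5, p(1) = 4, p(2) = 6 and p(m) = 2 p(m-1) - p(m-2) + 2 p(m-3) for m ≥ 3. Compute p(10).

2250

p(3) = 2(6) - 4 + 2(5) = 18
p(4) = 2(18) - 6 + 2(4) = 38
p(5) = 2(38) - 18 + 2(6) = 70
p(6) = 2(70) - 38 + 2(18) = 138
p(7) = 2(138) - 70 + 2(38) = 282
p(8) = 2(282) - 138 + 2(70) = 566
p(9) = 2(566) - 282 + 2(138) = 1126
p(10) = 2(1126) - 566 + 2(282) = 2250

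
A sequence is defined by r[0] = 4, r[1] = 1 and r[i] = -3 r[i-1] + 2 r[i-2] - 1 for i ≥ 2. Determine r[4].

40

r[2] = -3*1 + 2*4 - 1 = 4
r[3] = -3*4 + 2*1 - 1 = -11
r[4] = -3*(-11) + 2*4 - 1 = 40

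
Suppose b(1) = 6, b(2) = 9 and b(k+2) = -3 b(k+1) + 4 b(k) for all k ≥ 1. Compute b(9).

-39315

b(3) = -3·9 + 4·6 = -3
b(4) = -3·(-3) + 4·9 = 45
b(5) = -3·45 + 4·(-3) = -147
b(6) = -3·(-147) + 4·45 = 621
b(7) = -3·621 + 4·(-147) = -2451
b(8) = -3·(-2451) + 4·621 = 9837
b(9) = -3·9837 + 4·(-2451) = -39315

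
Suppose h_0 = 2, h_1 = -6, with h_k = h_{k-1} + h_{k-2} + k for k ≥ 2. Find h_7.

4

h_2 = (-6) + 2 + 2 = -2
h_3 = (-2) + (-6) + 3 = -5
h_4 = (-5) + (-2) + 4 = -3
h_5 = (-3) + (-5) + 5 = -3
h_6 = (-3) + (-3) + 6 = 0
h_7 = 0 + (-3) + 7 = 4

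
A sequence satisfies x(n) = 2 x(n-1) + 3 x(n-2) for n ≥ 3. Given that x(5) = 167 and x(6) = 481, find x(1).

7

Rearranging, x(n-2) = (x(n) - 2 x(n-1)) / 3.
x(4) = (481 - 2*167) / 3 = 147/3 = 49
x(3) = (167 - 2*49) / 3 = 69/3 = 23
x(2) = (49 - 2*23) / 3 = 3/3 = 1
x(1) = (23 - 2*1) / 3 = 21/3 = 7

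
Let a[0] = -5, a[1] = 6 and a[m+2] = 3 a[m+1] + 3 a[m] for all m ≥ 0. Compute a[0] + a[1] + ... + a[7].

a[2] = 3·6 + 3·(-5) = 3
a[3] = 3·3 + 3·6 = 27
a[4] = 3·27 + 3·3 = 90
a[5] = 3·90 + 3·27 = 351
a[6] = 3·351 + 3·90 = 1323
a[7] = 3·1323 + 3·351 = 5022
Sum = (-5) + 6 + 3 + 27 + 90 + 351 + 1323 + 5022 = 6817

6817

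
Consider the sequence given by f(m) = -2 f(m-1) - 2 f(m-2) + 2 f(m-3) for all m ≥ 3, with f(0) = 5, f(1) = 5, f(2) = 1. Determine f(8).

f(3) = -2*1 - 2*5 + 2*5 = -2
f(4) = -2*(-2) - 2*1 + 2*5 = 12
f(5) = -2*12 - 2*(-2) + 2*1 = -18
f(6) = -2*(-18) - 2*12 + 2*(-2) = 8
f(7) = -2*8 - 2*(-18) + 2*12 = 44
f(8) = -2*44 - 2*8 + 2*(-18) = -140

-140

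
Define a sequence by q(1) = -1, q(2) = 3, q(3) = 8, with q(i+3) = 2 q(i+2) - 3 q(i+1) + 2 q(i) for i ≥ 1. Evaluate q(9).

q(4) = 2(8) - 3(3) + 2(-1) = 5
q(5) = 2(5) - 3(8) + 2(3) = -8
q(6) = 2(-8) - 3(5) + 2(8) = -15
q(7) = 2(-15) - 3(-8) + 2(5) = 4
q(8) = 2(4) - 3(-15) + 2(-8) = 37
q(9) = 2(37) - 3(4) + 2(-15) = 32

32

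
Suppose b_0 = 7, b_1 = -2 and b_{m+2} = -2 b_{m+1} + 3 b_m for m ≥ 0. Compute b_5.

b_2 = -2·(-2) + 3·7 = 25
b_3 = -2·25 + 3·(-2) = -56
b_4 = -2·(-56) + 3·25 = 187
b_5 = -2·187 + 3·(-56) = -542

-542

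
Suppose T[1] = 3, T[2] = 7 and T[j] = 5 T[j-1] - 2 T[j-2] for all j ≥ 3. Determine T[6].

2723

T[3] = 5·7 - 2·3 = 29
T[4] = 5·29 - 2·7 = 131
T[5] = 5·131 - 2·29 = 597
T[6] = 5·597 - 2·131 = 2723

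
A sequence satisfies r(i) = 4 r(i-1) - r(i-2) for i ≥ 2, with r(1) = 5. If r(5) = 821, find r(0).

Let r(0) = v.
r(2) = 20 - v
r(3) = 75 - 4v
r(4) = 280 - 15v
r(5) = 1045 - 56v
So 1045 - 56v = 821, giving v = 4.

4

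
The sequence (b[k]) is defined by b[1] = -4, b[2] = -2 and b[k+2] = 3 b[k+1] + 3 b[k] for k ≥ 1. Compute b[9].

-48114

b[3] = 3·(-2) + 3·(-4) = -18
b[4] = 3·(-18) + 3·(-2) = -60
b[5] = 3·(-60) + 3·(-18) = -234
b[6] = 3·(-234) + 3·(-60) = -882
b[7] = 3·(-882) + 3·(-234) = -3348
b[8] = 3·(-3348) + 3·(-882) = -12690
b[9] = 3·(-12690) + 3·(-3348) = -48114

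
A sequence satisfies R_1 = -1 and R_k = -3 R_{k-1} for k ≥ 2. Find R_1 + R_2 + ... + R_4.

20

R_2 = -3*(-1) = 3
R_3 = -3*3 = -9
R_4 = -3*(-9) = 27
Sum = (-1) + 3 + (-9) + 27 = 20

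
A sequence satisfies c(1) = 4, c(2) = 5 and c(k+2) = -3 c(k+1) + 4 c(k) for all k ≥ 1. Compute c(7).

-815

c(3) = -3·5 + 4·4 = 1
c(4) = -3·1 + 4·5 = 17
c(5) = -3·17 + 4·1 = -47
c(6) = -3·(-47) + 4·17 = 209
c(7) = -3·209 + 4·(-47) = -815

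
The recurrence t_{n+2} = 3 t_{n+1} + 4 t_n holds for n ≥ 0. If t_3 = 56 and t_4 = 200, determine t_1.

8

Rearranging, t_{n-2} = (t_n - 3 t_{n-1}) / 4.
t_2 = (200 - 3*56) / 4 = 32/4 = 8
t_1 = (56 - 3*8) / 4 = 32/4 = 8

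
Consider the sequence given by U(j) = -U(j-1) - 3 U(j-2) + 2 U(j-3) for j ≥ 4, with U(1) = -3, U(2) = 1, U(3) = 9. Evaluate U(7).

U(4) = -9 - 3*1 + 2*(-3) = -18
U(5) = -(-18) - 3*9 + 2*1 = -7
U(6) = -(-7) - 3*(-18) + 2*9 = 79
U(7) = -79 - 3*(-7) + 2*(-18) = -94

-94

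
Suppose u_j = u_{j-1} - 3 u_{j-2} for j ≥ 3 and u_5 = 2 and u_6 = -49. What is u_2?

Rearranging, u_{j-2} = (u_j - u_{j-1}) / -3.
u_4 = (-49 - 2) / -3 = -51/-3 = 17
u_3 = (2 - 17) / -3 = -15/-3 = 5
u_2 = (17 - 5) / -3 = 12/-3 = -4

-4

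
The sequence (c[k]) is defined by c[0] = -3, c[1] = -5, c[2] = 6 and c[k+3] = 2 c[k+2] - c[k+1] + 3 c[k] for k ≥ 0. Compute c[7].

43

c[3] = 2(6) - (-5) + 3(-3) = 8
c[4] = 2(8) - 6 + 3(-5) = -5
c[5] = 2(-5) - 8 + 3(6) = 0
c[6] = 2(0) - (-5) + 3(8) = 29
c[7] = 2(29) - 0 + 3(-5) = 43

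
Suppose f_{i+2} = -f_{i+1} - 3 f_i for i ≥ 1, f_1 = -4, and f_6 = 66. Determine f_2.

Let f_2 = v.
f_3 = 12 - v
f_4 = -12 - 2v
f_5 = -24 + 5v
f_6 = 60 + v
So 60 + v = 66, giving v = 6.

6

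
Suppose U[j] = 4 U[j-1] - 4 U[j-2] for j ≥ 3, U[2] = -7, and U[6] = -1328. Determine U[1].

Let U[1] = x.
U[3] = -28 - 4x
U[4] = -84 - 16x
U[5] = -224 - 48x
U[6] = -560 - 128x
So -560 - 128x = -1328, giving x = 6.

6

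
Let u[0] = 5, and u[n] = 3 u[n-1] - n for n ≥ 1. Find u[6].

3102

u[1] = 3*5 - 1 = 14
u[2] = 3*14 - 2 = 40
u[3] = 3*40 - 3 = 117
u[4] = 3*117 - 4 = 347
u[5] = 3*347 - 5 = 1036
u[6] = 3*1036 - 6 = 3102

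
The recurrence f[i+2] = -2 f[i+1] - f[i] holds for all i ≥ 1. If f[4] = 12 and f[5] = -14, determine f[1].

Rearranging, f[i-2] = -(f[i] + 2 f[i-1]).
f[3] = -(-14 + 2·12) = -10
f[2] = -(12 + 2·(-10)) = 8
f[1] = -(-10 + 2·8) = -6

-6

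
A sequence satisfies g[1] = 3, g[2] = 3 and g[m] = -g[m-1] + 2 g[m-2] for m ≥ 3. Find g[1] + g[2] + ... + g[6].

18

g[3] = -3 + 2(3) = 3
g[4] = -3 + 2(3) = 3
g[5] = -3 + 2(3) = 3
g[6] = -3 + 2(3) = 3
Sum = 3 + 3 + 3 + 3 + 3 + 3 = 18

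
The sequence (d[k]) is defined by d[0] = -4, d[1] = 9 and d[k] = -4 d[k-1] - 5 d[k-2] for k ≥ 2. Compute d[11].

4099

d[2] = -4·9 - 5·(-4) = -16
d[3] = -4·(-16) - 5·9 = 19
d[4] = -4·19 - 5·(-16) = 4
d[5] = -4·4 - 5·19 = -111
d[6] = -4·(-111) - 5·4 = 424
d[7] = -4·424 - 5·(-111) = -1141
d[8] = -4·(-1141) - 5·424 = 2444
d[9] = -4·2444 - 5·(-1141) = -4071
d[10] = -4·(-4071) - 5·2444 = 4064
d[11] = -4·4064 - 5·(-4071) = 4099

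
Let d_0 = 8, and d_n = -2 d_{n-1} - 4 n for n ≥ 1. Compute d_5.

d_1 = -2·8 - 4 = -20
d_2 = -2·(-20) - 8 = 32
d_3 = -2·32 - 12 = -76
d_4 = -2·(-76) - 16 = 136
d_5 = -2·136 - 20 = -292

-292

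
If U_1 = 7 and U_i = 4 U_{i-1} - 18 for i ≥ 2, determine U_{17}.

The fixed point is -18/(1 - 4) = 6, so U_i - 6 = 4(U_{i-1} - 6).
Hence U_i = 1·4^{i-1} + 6.
U_{17} = 1·4^{16} + 6 = 1·4294967296 + 6 = 4294967302.

4294967302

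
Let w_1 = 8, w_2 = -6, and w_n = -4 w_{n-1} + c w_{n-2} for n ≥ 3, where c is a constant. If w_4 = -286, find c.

w_3 = 24 + 8c
w_4 = -96 - 38c
So -96 - 38c = -286, giving c = 5.

5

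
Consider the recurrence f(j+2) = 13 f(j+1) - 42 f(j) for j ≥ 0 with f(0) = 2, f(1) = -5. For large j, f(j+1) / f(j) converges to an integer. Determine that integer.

7

The characteristic equation is r^2 - 13r + 42 = 0, which factors as (r - 7)(r - 6) = 0.
So the roots are 7 and 6. Since |7| > |6| and the coefficient of 7^j is non-zero, the ratio tends to 7.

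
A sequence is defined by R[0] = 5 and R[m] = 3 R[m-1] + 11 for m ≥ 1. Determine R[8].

68885

R[1] = 3(5) + 11 = 26
R[2] = 3(26) + 11 = 89
R[3] = 3(89) + 11 = 278
R[4] = 3(278) + 11 = 845
R[5] = 3(845) + 11 = 2546
R[6] = 3(2546) + 11 = 7649
R[7] = 3(7649) + 11 = 22958
R[8] = 3(22958) + 11 = 68885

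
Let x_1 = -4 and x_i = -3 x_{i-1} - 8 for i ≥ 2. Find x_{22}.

The fixed point is -8/(1 + 3) = -2, so x_i + 2 = -3(x_{i-1} + 2).
Hence x_i = -2·(-3)^{i-1} - 2.
x_{22} = -2·(-3)^{21} - 2 = -2·-10460353203 - 2 = 20920706404.

20920706404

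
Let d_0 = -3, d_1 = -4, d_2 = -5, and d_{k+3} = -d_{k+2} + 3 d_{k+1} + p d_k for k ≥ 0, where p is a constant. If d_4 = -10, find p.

2

d_3 = -7 - 3p
d_4 = -8 - p
So -8 - p = -10, giving p = 2.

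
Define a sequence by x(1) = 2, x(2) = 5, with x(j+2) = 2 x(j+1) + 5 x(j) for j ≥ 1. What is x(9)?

32330

x(3) = 2·5 + 5·2 = 20
x(4) = 2·20 + 5·5 = 65
x(5) = 2·65 + 5·20 = 230
x(6) = 2·230 + 5·65 = 785
x(7) = 2·785 + 5·230 = 2720
x(8) = 2·2720 + 5·785 = 9365
x(9) = 2·9365 + 5·2720 = 32330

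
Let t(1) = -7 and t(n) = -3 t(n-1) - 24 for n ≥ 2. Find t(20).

1162261461

The fixed point is -24/(1 + 3) = -6, so t(n) + 6 = -3(t(n-1) + 6).
Hence t(n) = -1·(-3)^{n-1} - 6.
t(20) = -1·(-3)^{19} - 6 = -1·-1162261467 - 6 = 1162261461.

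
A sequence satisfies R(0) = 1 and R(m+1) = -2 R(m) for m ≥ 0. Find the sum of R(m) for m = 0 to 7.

-85

R(1) = -2·1 = -2
R(2) = -2·(-2) = 4
R(3) = -2·4 = -8
R(4) = -2·(-8) = 16
R(5) = -2·16 = -32
R(6) = -2·(-32) = 64
R(7) = -2·64 = -128
Sum = 1 + (-2) + 4 + (-8) + 16 + (-32) + 64 + (-128) = -85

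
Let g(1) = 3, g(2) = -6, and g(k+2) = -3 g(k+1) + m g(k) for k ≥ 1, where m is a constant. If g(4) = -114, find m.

4

g(3) = 18 + 3m
g(4) = -54 - 15m
So -54 - 15m = -114, giving m = 4.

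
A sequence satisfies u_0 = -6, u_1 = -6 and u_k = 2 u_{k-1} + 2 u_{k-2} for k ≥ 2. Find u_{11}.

u_2 = 2(-6) + 2(-6) = -24
u_3 = 2(-24) + 2(-6) = -60
u_4 = 2(-60) + 2(-24) = -168
u_5 = 2(-168) + 2(-60) = -456
u_6 = 2(-456) + 2(-168) = -1248
u_7 = 2(-1248) + 2(-456) = -3408
u_8 = 2(-3408) + 2(-1248) = -9312
u_9 = 2(-9312) + 2(-3408) = -25440
u_{10} = 2(-25440) + 2(-9312) = -69504
u_{11} = 2(-69504) + 2(-25440) = -189888

-189888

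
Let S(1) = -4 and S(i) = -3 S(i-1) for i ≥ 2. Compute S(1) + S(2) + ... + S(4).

S(2) = -3(-4) = 12
S(3) = -3(12) = -36
S(4) = -3(-36) = 108
Sum = (-4) + 12 + (-36) + 108 = 80

80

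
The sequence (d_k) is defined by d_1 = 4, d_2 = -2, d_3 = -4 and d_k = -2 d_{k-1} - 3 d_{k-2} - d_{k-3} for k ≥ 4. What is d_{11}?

d_4 = -2·(-4) - 3·(-2) - 4 = 10
d_5 = -2·10 - 3·(-4) - (-2) = -6
d_6 = -2·(-6) - 3·10 - (-4) = -14
d_7 = -2·(-14) - 3·(-6) - 10 = 36
d_8 = -2·36 - 3·(-14) - (-6) = -24
d_9 = -2·(-24) - 3·36 - (-14) = -46
d_{10} = -2·(-46) - 3·(-24) - 36 = 128
d_{11} = -2·128 - 3·(-46) - (-24) = -94

-94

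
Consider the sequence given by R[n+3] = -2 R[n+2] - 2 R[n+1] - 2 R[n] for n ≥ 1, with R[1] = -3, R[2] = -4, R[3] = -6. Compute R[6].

R[4] = -2(-6) - 2(-4) - 2(-3) = 26
R[5] = -2(26) - 2(-6) - 2(-4) = -32
R[6] = -2(-32) - 2(26) - 2(-6) = 24

24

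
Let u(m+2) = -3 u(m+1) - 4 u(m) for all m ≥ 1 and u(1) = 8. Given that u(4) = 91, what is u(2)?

Let u(2) = y.
u(3) = -32 - 3y
u(4) = 96 + 5y
So 96 + 5y = 91, giving y = -1.

-1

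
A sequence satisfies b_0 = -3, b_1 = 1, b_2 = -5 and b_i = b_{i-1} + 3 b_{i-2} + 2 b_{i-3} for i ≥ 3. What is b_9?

-2144

b_3 = (-5) + 3(1) + 2(-3) = -8
b_4 = (-8) + 3(-5) + 2(1) = -21
b_5 = (-21) + 3(-8) + 2(-5) = -55
b_6 = (-55) + 3(-21) + 2(-8) = -134
b_7 = (-134) + 3(-55) + 2(-21) = -341
b_8 = (-341) + 3(-134) + 2(-55) = -853
b_9 = (-853) + 3(-341) + 2(-134) = -2144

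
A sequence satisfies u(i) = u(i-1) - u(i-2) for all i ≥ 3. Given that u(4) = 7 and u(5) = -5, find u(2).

Rearranging, u(i-2) = -(u(i) - u(i-1)).
u(3) = -(-5 - 7) = 12
u(2) = -(7 - 12) = 5

5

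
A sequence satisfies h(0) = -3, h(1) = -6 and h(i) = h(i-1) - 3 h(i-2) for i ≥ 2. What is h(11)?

-1239

h(2) = (-6) - 3(-3) = 3
h(3) = 3 - 3(-6) = 21
h(4) = 21 - 3(3) = 12
h(5) = 12 - 3(21) = -51
h(6) = (-51) - 3(12) = -87
h(7) = (-87) - 3(-51) = 66
h(8) = 66 - 3(-87) = 327
h(9) = 327 - 3(66) = 129
h(10) = 129 - 3(327) = -852
h(11) = (-852) - 3(129) = -1239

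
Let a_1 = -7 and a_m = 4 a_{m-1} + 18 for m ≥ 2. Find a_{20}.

The fixed point is 18/(1 - 4) = -6, so a_m + 6 = 4(a_{m-1} + 6).
Hence a_m = -1·4^{m-1} - 6.
a_{20} = -1·4^{19} - 6 = -1·274877906944 - 6 = -274877906950.

-274877906950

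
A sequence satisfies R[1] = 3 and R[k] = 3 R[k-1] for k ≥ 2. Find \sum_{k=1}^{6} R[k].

1092

R[2] = 3*3 = 9
R[3] = 3*9 = 27
R[4] = 3*27 = 81
R[5] = 3*81 = 243
R[6] = 3*243 = 729
Sum = 3 + 9 + 27 + 81 + 243 + 729 = 1092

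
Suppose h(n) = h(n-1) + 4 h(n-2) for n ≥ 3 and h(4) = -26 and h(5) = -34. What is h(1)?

1

Rearranging, h(n-2) = (h(n) - h(n-1)) / 4.
h(3) = (-34 - (-26)) / 4 = -8/4 = -2
h(2) = (-26 - (-2)) / 4 = -24/4 = -6
h(1) = (-2 - (-6)) / 4 = 4/4 = 1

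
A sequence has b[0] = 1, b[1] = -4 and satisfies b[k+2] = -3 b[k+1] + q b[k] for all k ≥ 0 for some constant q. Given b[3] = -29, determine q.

b[2] = 12 + q
b[3] = -36 - 7q
So -36 - 7q = -29, giving q = -1.

-1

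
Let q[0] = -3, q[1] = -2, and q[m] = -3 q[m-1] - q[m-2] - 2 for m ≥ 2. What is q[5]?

-143

q[2] = -3·(-2) - (-3) - 2 = 7
q[3] = -3·7 - (-2) - 2 = -21
q[4] = -3·(-21) - 7 - 2 = 54
q[5] = -3·54 - (-21) - 2 = -143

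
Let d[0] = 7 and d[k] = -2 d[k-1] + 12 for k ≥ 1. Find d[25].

-100663292

The fixed point is 12/(1 + 2) = 4, so d[k] - 4 = -2(d[k-1] - 4).
Hence d[k] = 3·(-2)^k + 4.
d[25] = 3·(-2)^{25} + 4 = 3·-33554432 + 4 = -100663292.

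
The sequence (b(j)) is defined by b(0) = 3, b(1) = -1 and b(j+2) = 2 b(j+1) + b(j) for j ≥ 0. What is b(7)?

41

b(2) = 2·(-1) + 3 = 1
b(3) = 2·1 + (-1) = 1
b(4) = 2·1 + 1 = 3
b(5) = 2·3 + 1 = 7
b(6) = 2·7 + 3 = 17
b(7) = 2·17 + 7 = 41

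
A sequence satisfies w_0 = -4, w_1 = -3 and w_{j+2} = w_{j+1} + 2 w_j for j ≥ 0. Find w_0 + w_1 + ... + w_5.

-147

w_2 = (-3) + 2*(-4) = -11
w_3 = (-11) + 2*(-3) = -17
w_4 = (-17) + 2*(-11) = -39
w_5 = (-39) + 2*(-17) = -73
Sum = (-4) + (-3) + (-11) + (-17) + (-39) + (-73) = -147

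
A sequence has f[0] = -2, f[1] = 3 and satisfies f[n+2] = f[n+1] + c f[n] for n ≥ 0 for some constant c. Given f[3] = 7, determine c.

4

f[2] = 3 - 2c
f[3] = 3 + c
So 3 + c = 7, giving c = 4.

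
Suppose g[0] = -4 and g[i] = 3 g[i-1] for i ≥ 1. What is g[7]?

-8748

g[1] = 3(-4) = -12
g[2] = 3(-12) = -36
g[3] = 3(-36) = -108
g[4] = 3(-108) = -324
g[5] = 3(-324) = -972
g[6] = 3(-972) = -2916
g[7] = 3(-2916) = -8748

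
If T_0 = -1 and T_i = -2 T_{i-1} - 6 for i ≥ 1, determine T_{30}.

The fixed point is -6/(1 + 2) = -2, so T_i + 2 = -2(T_{i-1} + 2).
Hence T_i = 1·(-2)^i - 2.
T_{30} = 1·(-2)^{30} - 2 = 1·1073741824 - 2 = 1073741822.

1073741822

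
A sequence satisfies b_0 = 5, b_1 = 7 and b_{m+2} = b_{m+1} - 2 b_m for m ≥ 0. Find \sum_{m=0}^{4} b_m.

b_2 = 7 - 2·5 = -3
b_3 = (-3) - 2·7 = -17
b_4 = (-17) - 2·(-3) = -11
Sum = 5 + 7 + (-3) + (-17) + (-11) = -19

-19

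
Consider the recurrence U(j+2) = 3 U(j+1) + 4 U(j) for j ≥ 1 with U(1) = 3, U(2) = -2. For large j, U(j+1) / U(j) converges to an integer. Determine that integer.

The characteristic equation is r^2 - 3r - 4 = 0, which factors as (r - 4)(r + 1) = 0.
So the roots are 4 and -1. Since |4| > |-1| and the coefficient of 4^j is non-zero, the ratio tends to 4.

4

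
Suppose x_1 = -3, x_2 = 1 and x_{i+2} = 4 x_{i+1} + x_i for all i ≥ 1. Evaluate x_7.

377

x_3 = 4(1) + (-3) = 1
x_4 = 4(1) + 1 = 5
x_5 = 4(5) + 1 = 21
x_6 = 4(21) + 5 = 89
x_7 = 4(89) + 21 = 377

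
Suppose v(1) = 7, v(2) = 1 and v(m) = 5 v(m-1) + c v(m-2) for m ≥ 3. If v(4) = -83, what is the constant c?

-3

v(3) = 5 + 7c
v(4) = 25 + 36c
So 25 + 36c = -83, giving c = -3.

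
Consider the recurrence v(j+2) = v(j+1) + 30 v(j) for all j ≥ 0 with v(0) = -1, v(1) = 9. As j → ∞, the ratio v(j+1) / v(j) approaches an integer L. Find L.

6

The characteristic equation is r^2 - r - 30 = 0, which factors as (r - 6)(r + 5) = 0.
So the roots are 6 and -5. Since |6| > |-5| and the coefficient of 6^j is non-zero, the ratio tends to 6.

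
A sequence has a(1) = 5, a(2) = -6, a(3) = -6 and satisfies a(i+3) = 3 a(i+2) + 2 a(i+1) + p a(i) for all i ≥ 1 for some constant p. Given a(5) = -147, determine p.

-5

a(4) = -30 + 5p
a(5) = -102 + 9p
So -102 + 9p = -147, giving p = -5.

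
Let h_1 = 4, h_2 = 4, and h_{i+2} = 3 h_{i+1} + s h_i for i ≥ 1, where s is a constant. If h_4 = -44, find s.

-5

h_3 = 12 + 4s
h_4 = 36 + 16s
So 36 + 16s = -44, giving s = -5.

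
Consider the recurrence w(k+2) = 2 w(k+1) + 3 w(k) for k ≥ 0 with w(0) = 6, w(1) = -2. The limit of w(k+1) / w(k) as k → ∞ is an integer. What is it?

The characteristic equation is r^2 - 2r - 3 = 0, which factors as (r - 3)(r + 1) = 0.
So the roots are 3 and -1. Since |3| > |-1| and the coefficient of 3^k is non-zero, the ratio tends to 3.

3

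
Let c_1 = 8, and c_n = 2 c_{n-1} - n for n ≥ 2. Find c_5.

c_2 = 2*8 - 2 = 14
c_3 = 2*14 - 3 = 25
c_4 = 2*25 - 4 = 46
c_5 = 2*46 - 5 = 87

87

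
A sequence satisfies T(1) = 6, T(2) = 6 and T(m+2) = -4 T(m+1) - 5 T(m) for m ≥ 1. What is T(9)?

T(3) = -4·6 - 5·6 = -54
T(4) = -4·(-54) - 5·6 = 186
T(5) = -4·186 - 5·(-54) = -474
T(6) = -4·(-474) - 5·186 = 966
T(7) = -4·966 - 5·(-474) = -1494
T(8) = -4·(-1494) - 5·966 = 1146
T(9) = -4·1146 - 5·(-1494) = 2886

2886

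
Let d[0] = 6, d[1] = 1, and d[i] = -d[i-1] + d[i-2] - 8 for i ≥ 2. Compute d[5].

d[2] = -1 + 6 - 8 = -3
d[3] = -(-3) + 1 - 8 = -4
d[4] = -(-4) + (-3) - 8 = -7
d[5] = -(-7) + (-4) - 8 = -5

-5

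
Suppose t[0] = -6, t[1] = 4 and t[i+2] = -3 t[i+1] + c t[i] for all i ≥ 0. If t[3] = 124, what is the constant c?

4

t[2] = -12 - 6c
t[3] = 36 + 22c
So 36 + 22c = 124, giving c = 4.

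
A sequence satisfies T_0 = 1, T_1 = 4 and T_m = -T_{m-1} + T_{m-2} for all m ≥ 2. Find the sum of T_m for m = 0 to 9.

77

T_2 = -4 + 1 = -3
T_3 = -(-3) + 4 = 7
T_4 = -7 + (-3) = -10
T_5 = -(-10) + 7 = 17
T_6 = -17 + (-10) = -27
T_7 = -(-27) + 17 = 44
T_8 = -44 + (-27) = -71
T_9 = -(-71) + 44 = 115
Sum = 1 + 4 + (-3) + 7 + (-10) + 17 + (-27) + 44 + (-71) + 115 = 77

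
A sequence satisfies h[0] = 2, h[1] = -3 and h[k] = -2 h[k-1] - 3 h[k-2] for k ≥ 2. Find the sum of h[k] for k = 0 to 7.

-64

h[2] = -2·(-3) - 3·2 = 0
h[3] = -2·0 - 3·(-3) = 9
h[4] = -2·9 - 3·0 = -18
h[5] = -2·(-18) - 3·9 = 9
h[6] = -2·9 - 3·(-18) = 36
h[7] = -2·36 - 3·9 = -99
Sum = 2 + (-3) + 0 + 9 + (-18) + 9 + 36 + (-99) = -64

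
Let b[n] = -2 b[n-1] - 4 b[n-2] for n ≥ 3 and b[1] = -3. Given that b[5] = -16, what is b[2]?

-2

Let b[2] = z.
b[3] = 12 - 2z
b[4] = -24
b[5] = 8z
So 8z = -16, giving z = -2.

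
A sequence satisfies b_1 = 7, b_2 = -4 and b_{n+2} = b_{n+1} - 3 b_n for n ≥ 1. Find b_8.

b_3 = (-4) - 3(7) = -25
b_4 = (-25) - 3(-4) = -13
b_5 = (-13) - 3(-25) = 62
b_6 = 62 - 3(-13) = 101
b_7 = 101 - 3(62) = -85
b_8 = (-85) - 3(101) = -388

-388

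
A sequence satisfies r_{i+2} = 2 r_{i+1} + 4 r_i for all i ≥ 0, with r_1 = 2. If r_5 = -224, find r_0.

-4

Let r_0 = z.
r_2 = 4 + 4z
r_3 = 16 + 8z
r_4 = 48 + 32z
r_5 = 160 + 96z
So 160 + 96z = -224, giving z = -4.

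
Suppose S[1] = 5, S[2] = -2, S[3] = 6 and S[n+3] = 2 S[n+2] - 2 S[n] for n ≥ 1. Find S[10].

-56

S[4] = 2(6) - 2(5) = 2
S[5] = 2(2) - 2(-2) = 8
S[6] = 2(8) - 2(6) = 4
S[7] = 2(4) - 2(2) = 4
S[8] = 2(4) - 2(8) = -8
S[9] = 2(-8) - 2(4) = -24
S[10] = 2(-24) - 2(4) = -56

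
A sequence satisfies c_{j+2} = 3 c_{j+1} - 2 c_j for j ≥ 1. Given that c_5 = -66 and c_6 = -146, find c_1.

9

Rearranging, c_{j-2} = (c_j - 3 c_{j-1}) / -2.
c_4 = (-146 - 3(-66)) / -2 = 52/-2 = -26
c_3 = (-66 - 3(-26)) / -2 = 12/-2 = -6
c_2 = (-26 - 3(-6)) / -2 = -8/-2 = 4
c_1 = (-6 - 3(4)) / -2 = -18/-2 = 9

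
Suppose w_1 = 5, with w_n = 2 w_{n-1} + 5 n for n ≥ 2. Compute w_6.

600

w_2 = 2(5) + 10 = 20
w_3 = 2(20) + 15 = 55
w_4 = 2(55) + 20 = 130
w_5 = 2(130) + 25 = 285
w_6 = 2(285) + 30 = 600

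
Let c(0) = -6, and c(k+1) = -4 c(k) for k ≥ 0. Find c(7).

c(1) = -4*(-6) = 24
c(2) = -4*24 = -96
c(3) = -4*(-96) = 384
c(4) = -4*384 = -1536
c(5) = -4*(-1536) = 6144
c(6) = -4*6144 = -24576
c(7) = -4*(-24576) = 98304

98304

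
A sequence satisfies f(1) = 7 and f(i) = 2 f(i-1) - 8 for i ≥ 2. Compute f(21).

The fixed point is -8/(1 - 2) = 8, so f(i) - 8 = 2(f(i-1) - 8).
Hence f(i) = -1·2^{i-1} + 8.
f(21) = -1·2^{20} + 8 = -1·1048576 + 8 = -1048568.

-1048568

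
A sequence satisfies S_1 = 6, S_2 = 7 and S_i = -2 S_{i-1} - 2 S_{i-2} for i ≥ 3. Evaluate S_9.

S_3 = -2·7 - 2·6 = -26
S_4 = -2·(-26) - 2·7 = 38
S_5 = -2·38 - 2·(-26) = -24
S_6 = -2·(-24) - 2·38 = -28
S_7 = -2·(-28) - 2·(-24) = 104
S_8 = -2·104 - 2·(-28) = -152
S_9 = -2·(-152) - 2·104 = 96

96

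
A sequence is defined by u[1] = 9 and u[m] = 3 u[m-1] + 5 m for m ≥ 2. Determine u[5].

u[2] = 3*9 + 10 = 37
u[3] = 3*37 + 15 = 126
u[4] = 3*126 + 20 = 398
u[5] = 3*398 + 25 = 1219

1219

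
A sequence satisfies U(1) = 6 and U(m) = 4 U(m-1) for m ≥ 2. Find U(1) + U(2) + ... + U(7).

32766

U(2) = 4*6 = 24
U(3) = 4*24 = 96
U(4) = 4*96 = 384
U(5) = 4*384 = 1536
U(6) = 4*1536 = 6144
U(7) = 4*6144 = 24576
Sum = 6 + 24 + 96 + 384 + 1536 + 6144 + 24576 = 32766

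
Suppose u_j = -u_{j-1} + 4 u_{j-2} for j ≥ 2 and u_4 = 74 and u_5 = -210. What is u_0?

Rearranging, u_{j-2} = (u_j + u_{j-1}) / 4.
u_3 = (-210 + 74) / 4 = -136/4 = -34
u_2 = (74 + (-34)) / 4 = 40/4 = 10
u_1 = (-34 + 10) / 4 = -24/4 = -6
u_0 = (10 + (-6)) / 4 = 4/4 = 1

1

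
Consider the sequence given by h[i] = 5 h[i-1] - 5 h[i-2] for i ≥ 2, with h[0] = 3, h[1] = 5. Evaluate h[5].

h[2] = 5*5 - 5*3 = 10
h[3] = 5*10 - 5*5 = 25
h[4] = 5*25 - 5*10 = 75
h[5] = 5*75 - 5*25 = 250

250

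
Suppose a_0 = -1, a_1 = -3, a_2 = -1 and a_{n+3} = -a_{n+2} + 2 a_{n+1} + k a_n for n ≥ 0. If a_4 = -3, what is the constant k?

3

a_3 = -5 - k
a_4 = 3 - 2k
So 3 - 2k = -3, giving k = 3.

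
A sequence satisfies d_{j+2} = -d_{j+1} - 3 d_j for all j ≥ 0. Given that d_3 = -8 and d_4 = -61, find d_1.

-5

Rearranging, d_{j-2} = (d_j + d_{j-1}) / -3.
d_2 = (-61 + (-8)) / -3 = -69/-3 = 23
d_1 = (-8 + 23) / -3 = 15/-3 = -5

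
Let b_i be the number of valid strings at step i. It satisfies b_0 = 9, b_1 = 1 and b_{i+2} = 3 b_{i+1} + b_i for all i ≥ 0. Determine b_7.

4429

b_2 = 3(1) + 9 = 12
b_3 = 3(12) + 1 = 37
b_4 = 3(37) + 12 = 123
b_5 = 3(123) + 37 = 406
b_6 = 3(406) + 123 = 1341
b_7 = 3(1341) + 406 = 4429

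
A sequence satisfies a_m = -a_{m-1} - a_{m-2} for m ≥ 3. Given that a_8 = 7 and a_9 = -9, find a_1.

2

Rearranging, a_{m-2} = -(a_m + a_{m-1}).
a_7 = -(-9 + 7) = 2
a_6 = -(7 + 2) = -9
a_5 = -(2 + (-9)) = 7
a_4 = -(-9 + 7) = 2
a_3 = -(7 + 2) = -9
a_2 = -(2 + (-9)) = 7
a_1 = -(-9 + 7) = 2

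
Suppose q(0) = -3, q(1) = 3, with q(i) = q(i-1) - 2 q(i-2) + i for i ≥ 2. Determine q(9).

q(2) = 3 - 2*(-3) + 2 = 11
q(3) = 11 - 2*3 + 3 = 8
q(4) = 8 - 2*11 + 4 = -10
q(5) = (-10) - 2*8 + 5 = -21
q(6) = (-21) - 2*(-10) + 6 = 5
q(7) = 5 - 2*(-21) + 7 = 54
q(8) = 54 - 2*5 + 8 = 52
q(9) = 52 - 2*54 + 9 = -47

-47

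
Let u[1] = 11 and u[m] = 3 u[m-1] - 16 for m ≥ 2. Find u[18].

387420497

The fixed point is -16/(1 - 3) = 8, so u[m] - 8 = 3(u[m-1] - 8).
Hence u[m] = 3·3^{m-1} + 8.
u[18] = 3·3^{17} + 8 = 3·129140163 + 8 = 387420497.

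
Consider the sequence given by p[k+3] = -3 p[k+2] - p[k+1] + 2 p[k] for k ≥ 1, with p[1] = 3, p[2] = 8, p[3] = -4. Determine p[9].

72

p[4] = -3*(-4) - 8 + 2*3 = 10
p[5] = -3*10 - (-4) + 2*8 = -10
p[6] = -3*(-10) - 10 + 2*(-4) = 12
p[7] = -3*12 - (-10) + 2*10 = -6
p[8] = -3*(-6) - 12 + 2*(-10) = -14
p[9] = -3*(-14) - (-6) + 2*12 = 72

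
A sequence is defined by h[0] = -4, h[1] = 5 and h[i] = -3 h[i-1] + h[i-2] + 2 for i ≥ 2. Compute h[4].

-189

h[2] = -3*5 + (-4) + 2 = -17
h[3] = -3*(-17) + 5 + 2 = 58
h[4] = -3*58 + (-17) + 2 = -189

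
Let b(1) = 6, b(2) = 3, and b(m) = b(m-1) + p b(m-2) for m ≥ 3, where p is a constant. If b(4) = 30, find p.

3

b(3) = 3 + 6p
b(4) = 3 + 9p
So 3 + 9p = 30, giving p = 3.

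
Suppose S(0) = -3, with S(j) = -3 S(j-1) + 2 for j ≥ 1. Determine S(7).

S(1) = -3·(-3) + 2 = 11
S(2) = -3·11 + 2 = -31
S(3) = -3·(-31) + 2 = 95
S(4) = -3·95 + 2 = -283
S(5) = -3·(-283) + 2 = 851
S(6) = -3·851 + 2 = -2551
S(7) = -3·(-2551) + 2 = 7655

7655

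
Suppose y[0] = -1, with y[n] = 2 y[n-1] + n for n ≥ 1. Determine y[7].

y[1] = 2*(-1) + 1 = -1
y[2] = 2*(-1) + 2 = 0
y[3] = 2*0 + 3 = 3
y[4] = 2*3 + 4 = 10
y[5] = 2*10 + 5 = 25
y[6] = 2*25 + 6 = 56
y[7] = 2*56 + 7 = 119

119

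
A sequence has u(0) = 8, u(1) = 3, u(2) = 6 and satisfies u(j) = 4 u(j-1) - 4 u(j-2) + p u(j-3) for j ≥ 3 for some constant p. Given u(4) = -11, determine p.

u(3) = 12 + 8p
u(4) = 24 + 35p
So 24 + 35p = -11, giving p = -1.

-1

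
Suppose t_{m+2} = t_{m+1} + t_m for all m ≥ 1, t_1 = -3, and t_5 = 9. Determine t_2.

Let t_2 = v.
t_3 = -3 + v
t_4 = -3 + 2v
t_5 = -6 + 3v
So -6 + 3v = 9, giving v = 5.

5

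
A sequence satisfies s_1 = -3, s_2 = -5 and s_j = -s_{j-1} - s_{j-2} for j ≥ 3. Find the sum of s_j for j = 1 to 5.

-8

s_3 = -(-5) - (-3) = 8
s_4 = -8 - (-5) = -3
s_5 = -(-3) - 8 = -5
Sum = (-3) + (-5) + 8 + (-3) + (-5) = -8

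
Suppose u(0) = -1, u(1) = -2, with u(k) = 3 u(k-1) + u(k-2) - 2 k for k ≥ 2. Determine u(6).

-1585

u(2) = 3(-2) + (-1) - 4 = -11
u(3) = 3(-11) + (-2) - 6 = -41
u(4) = 3(-41) + (-11) - 8 = -142
u(5) = 3(-142) + (-41) - 10 = -477
u(6) = 3(-477) + (-142) - 12 = -1585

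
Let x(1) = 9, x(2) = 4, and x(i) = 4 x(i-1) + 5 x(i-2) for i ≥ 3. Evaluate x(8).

169264

x(3) = 4(4) + 5(9) = 61
x(4) = 4(61) + 5(4) = 264
x(5) = 4(264) + 5(61) = 1361
x(6) = 4(1361) + 5(264) = 6764
x(7) = 4(6764) + 5(1361) = 33861
x(8) = 4(33861) + 5(6764) = 169264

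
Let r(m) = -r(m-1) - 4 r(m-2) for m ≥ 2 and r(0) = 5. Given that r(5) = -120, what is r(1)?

4

Let r(1) = v.
r(2) = -20 - v
r(3) = 20 - 3v
r(4) = 60 + 7v
r(5) = -140 + 5v
So -140 + 5v = -120, giving v = 4.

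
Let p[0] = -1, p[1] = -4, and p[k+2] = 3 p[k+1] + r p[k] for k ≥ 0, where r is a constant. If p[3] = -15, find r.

p[2] = -12 - r
p[3] = -36 - 7r
So -36 - 7r = -15, giving r = -3.

-3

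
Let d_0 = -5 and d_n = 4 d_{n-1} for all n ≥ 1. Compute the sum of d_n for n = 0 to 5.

d_1 = 4(-5) = -20
d_2 = 4(-20) = -80
d_3 = 4(-80) = -320
d_4 = 4(-320) = -1280
d_5 = 4(-1280) = -5120
Sum = (-5) + (-20) + (-80) + (-320) + (-1280) + (-5120) = -6825

-6825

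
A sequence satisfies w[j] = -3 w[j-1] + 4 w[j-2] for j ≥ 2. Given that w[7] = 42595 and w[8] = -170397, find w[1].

Rearranging, w[j-2] = (w[j] + 3 w[j-1]) / 4.
w[6] = (-170397 + 3·42595) / 4 = -42612/4 = -10653
w[5] = (42595 + 3·(-10653)) / 4 = 10636/4 = 2659
w[4] = (-10653 + 3·2659) / 4 = -2676/4 = -669
w[3] = (2659 + 3·(-669)) / 4 = 652/4 = 163
w[2] = (-669 + 3·163) / 4 = -180/4 = -45
w[1] = (163 + 3·(-45)) / 4 = 28/4 = 7

7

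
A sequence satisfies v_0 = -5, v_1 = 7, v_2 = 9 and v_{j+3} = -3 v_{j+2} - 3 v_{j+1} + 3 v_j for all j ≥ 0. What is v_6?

v_3 = -3*9 - 3*7 + 3*(-5) = -63
v_4 = -3*(-63) - 3*9 + 3*7 = 183
v_5 = -3*183 - 3*(-63) + 3*9 = -333
v_6 = -3*(-333) - 3*183 + 3*(-63) = 261

261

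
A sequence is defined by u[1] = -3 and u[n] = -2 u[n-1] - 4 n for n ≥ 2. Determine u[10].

u[2] = -2*(-3) - 8 = -2
u[3] = -2*(-2) - 12 = -8
u[4] = -2*(-8) - 16 = 0
u[5] = -2*0 - 20 = -20
u[6] = -2*(-20) - 24 = 16
u[7] = -2*16 - 28 = -60
u[8] = -2*(-60) - 32 = 88
u[9] = -2*88 - 36 = -212
u[10] = -2*(-212) - 40 = 384

384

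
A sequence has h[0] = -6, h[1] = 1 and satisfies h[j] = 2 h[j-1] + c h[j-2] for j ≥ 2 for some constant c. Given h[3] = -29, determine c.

h[2] = 2 - 6c
h[3] = 4 - 11c
So 4 - 11c = -29, giving c = 3.

3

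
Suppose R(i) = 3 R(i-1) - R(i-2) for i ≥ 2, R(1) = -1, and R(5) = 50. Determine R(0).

-5

Let R(0) = y.
R(2) = -3 - y
R(3) = -8 - 3y
R(4) = -21 - 8y
R(5) = -55 - 21y
So -55 - 21y = 50, giving y = -5.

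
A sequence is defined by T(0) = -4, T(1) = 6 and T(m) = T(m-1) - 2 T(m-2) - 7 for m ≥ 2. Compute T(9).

T(2) = 6 - 2·(-4) - 7 = 7
T(3) = 7 - 2·6 - 7 = -12
T(4) = (-12) - 2·7 - 7 = -33
T(5) = (-33) - 2·(-12) - 7 = -16
T(6) = (-16) - 2·(-33) - 7 = 43
T(7) = 43 - 2·(-16) - 7 = 68
T(8) = 68 - 2·43 - 7 = -25
T(9) = (-25) - 2·68 - 7 = -168

-168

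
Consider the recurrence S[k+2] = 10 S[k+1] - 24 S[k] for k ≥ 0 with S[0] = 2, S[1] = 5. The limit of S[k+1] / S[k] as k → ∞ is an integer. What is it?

The characteristic equation is r^2 - 10r + 24 = 0, which factors as (r - 6)(r - 4) = 0.
So the roots are 6 and 4. Since |6| > |4| and the coefficient of 6^k is non-zero, the ratio tends to 6.

6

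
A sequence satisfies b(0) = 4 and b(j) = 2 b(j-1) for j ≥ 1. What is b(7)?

512

b(1) = 2*4 = 8
b(2) = 2*8 = 16
b(3) = 2*16 = 32
b(4) = 2*32 = 64
b(5) = 2*64 = 128
b(6) = 2*128 = 256
b(7) = 2*256 = 512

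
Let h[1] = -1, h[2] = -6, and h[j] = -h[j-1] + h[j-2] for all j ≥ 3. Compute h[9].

113

h[3] = -(-6) + (-1) = 5
h[4] = -5 + (-6) = -11
h[5] = -(-11) + 5 = 16
h[6] = -16 + (-11) = -27
h[7] = -(-27) + 16 = 43
h[8] = -43 + (-27) = -70
h[9] = -(-70) + 43 = 113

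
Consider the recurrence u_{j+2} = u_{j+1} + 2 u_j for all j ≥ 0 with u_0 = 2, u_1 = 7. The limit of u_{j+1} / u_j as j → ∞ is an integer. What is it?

The characteristic equation is r^2 - r - 2 = 0, which factors as (r - 2)(r + 1) = 0.
So the roots are 2 and -1. Since |2| > |-1| and the coefficient of 2^j is non-zero, the ratio tends to 2.

2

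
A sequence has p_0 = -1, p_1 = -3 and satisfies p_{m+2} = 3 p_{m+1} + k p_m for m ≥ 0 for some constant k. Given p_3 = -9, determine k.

p_2 = -9 - k
p_3 = -27 - 6k
So -27 - 6k = -9, giving k = -3.

-3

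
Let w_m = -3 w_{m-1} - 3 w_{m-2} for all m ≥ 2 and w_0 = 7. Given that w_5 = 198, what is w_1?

1

Let w_1 = y.
w_2 = -21 - 3y
w_3 = 63 + 6y
w_4 = -126 - 9y
w_5 = 189 + 9y
So 189 + 9y = 198, giving y = 1.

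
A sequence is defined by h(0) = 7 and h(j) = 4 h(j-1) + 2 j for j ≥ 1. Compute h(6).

32308

h(1) = 4*7 + 2 = 30
h(2) = 4*30 + 4 = 124
h(3) = 4*124 + 6 = 502
h(4) = 4*502 + 8 = 2016
h(5) = 4*2016 + 10 = 8074
h(6) = 4*8074 + 12 = 32308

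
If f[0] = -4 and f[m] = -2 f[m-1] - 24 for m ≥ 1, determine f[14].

The fixed point is -24/(1 + 2) = -8, so f[m] + 8 = -2(f[m-1] + 8).
Hence f[m] = 4·(-2)^m - 8.
f[14] = 4·(-2)^{14} - 8 = 4·16384 - 8 = 65528.

65528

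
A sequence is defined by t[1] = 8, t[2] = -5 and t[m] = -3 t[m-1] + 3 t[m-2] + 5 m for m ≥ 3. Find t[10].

t[3] = -3·(-5) + 3·8 + 15 = 54
t[4] = -3·54 + 3·(-5) + 20 = -157
t[5] = -3·(-157) + 3·54 + 25 = 658
t[6] = -3·658 + 3·(-157) + 30 = -2415
t[7] = -3·(-2415) + 3·658 + 35 = 9254
t[8] = -3·9254 + 3·(-2415) + 40 = -34967
t[9] = -3·(-34967) + 3·9254 + 45 = 132708
t[10] = -3·132708 + 3·(-34967) + 50 = -502975

-502975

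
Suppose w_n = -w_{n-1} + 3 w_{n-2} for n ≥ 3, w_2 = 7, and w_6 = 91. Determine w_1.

2

Let w_1 = z.
w_3 = -7 + 3z
w_4 = 28 - 3z
w_5 = -49 + 12z
w_6 = 133 - 21z
So 133 - 21z = 91, giving z = 2.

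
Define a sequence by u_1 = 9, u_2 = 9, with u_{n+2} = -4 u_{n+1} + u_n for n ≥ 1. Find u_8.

37629

u_3 = -4*9 + 9 = -27
u_4 = -4*(-27) + 9 = 117
u_5 = -4*117 + (-27) = -495
u_6 = -4*(-495) + 117 = 2097
u_7 = -4*2097 + (-495) = -8883
u_8 = -4*(-8883) + 2097 = 37629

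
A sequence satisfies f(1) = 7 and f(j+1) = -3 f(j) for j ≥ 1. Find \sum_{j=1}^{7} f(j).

3829

f(2) = -3·7 = -21
f(3) = -3·(-21) = 63
f(4) = -3·63 = -189
f(5) = -3·(-189) = 567
f(6) = -3·567 = -1701
f(7) = -3·(-1701) = 5103
Sum = 7 + (-21) + 63 + (-189) + 567 + (-1701) + 5103 = 3829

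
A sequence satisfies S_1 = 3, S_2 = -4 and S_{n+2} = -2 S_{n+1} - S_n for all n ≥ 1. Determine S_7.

9

S_3 = -2(-4) - 3 = 5
S_4 = -2(5) - (-4) = -6
S_5 = -2(-6) - 5 = 7
S_6 = -2(7) - (-6) = -8
S_7 = -2(-8) - 7 = 9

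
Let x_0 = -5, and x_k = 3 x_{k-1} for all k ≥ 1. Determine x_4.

-405

x_1 = 3·(-5) = -15
x_2 = 3·(-15) = -45
x_3 = 3·(-45) = -135
x_4 = 3·(-135) = -405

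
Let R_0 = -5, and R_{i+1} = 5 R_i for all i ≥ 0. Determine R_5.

-15625

R_1 = 5·(-5) = -25
R_2 = 5·(-25) = -125
R_3 = 5·(-125) = -625
R_4 = 5·(-625) = -3125
R_5 = 5·(-3125) = -15625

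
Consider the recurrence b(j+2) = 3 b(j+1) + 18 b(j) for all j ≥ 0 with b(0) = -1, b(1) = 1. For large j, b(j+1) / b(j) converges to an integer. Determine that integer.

6

The characteristic equation is r^2 - 3r - 18 = 0, which factors as (r - 6)(r + 3) = 0.
So the roots are 6 and -3. Since |6| > |-3| and the coefficient of 6^j is non-zero, the ratio tends to 6.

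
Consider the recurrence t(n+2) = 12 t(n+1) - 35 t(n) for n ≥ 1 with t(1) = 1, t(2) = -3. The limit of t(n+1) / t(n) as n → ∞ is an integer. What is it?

The characteristic equation is r^2 - 12r + 35 = 0, which factors as (r - 7)(r - 5) = 0.
So the roots are 7 and 5. Since |7| > |5| and the coefficient of 7^n is non-zero, the ratio tends to 7.

7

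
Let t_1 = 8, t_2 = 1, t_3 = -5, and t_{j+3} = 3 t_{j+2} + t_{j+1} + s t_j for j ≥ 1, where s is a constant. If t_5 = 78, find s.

t_4 = -14 + 8s
t_5 = -47 + 25s
So -47 + 25s = 78, giving s = 5.

5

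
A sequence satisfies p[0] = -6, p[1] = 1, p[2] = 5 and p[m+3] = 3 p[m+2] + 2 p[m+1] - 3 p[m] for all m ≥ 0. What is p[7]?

p[3] = 3*5 + 2*1 - 3*(-6) = 35
p[4] = 3*35 + 2*5 - 3*1 = 112
p[5] = 3*112 + 2*35 - 3*5 = 391
p[6] = 3*391 + 2*112 - 3*35 = 1292
p[7] = 3*1292 + 2*391 - 3*112 = 4322

4322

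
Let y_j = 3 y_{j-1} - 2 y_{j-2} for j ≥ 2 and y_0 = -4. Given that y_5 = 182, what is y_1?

2

Let y_1 = x.
y_2 = 8 + 3x
y_3 = 24 + 7x
y_4 = 56 + 15x
y_5 = 120 + 31x
So 120 + 31x = 182, giving x = 2.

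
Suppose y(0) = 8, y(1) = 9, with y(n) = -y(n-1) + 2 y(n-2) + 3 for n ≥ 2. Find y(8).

y(2) = -9 + 2(8) + 3 = 10
y(3) = -10 + 2(9) + 3 = 11
y(4) = -11 + 2(10) + 3 = 12
y(5) = -12 + 2(11) + 3 = 13
y(6) = -13 + 2(12) + 3 = 14
y(7) = -14 + 2(13) + 3 = 15
y(8) = -15 + 2(14) + 3 = 16

16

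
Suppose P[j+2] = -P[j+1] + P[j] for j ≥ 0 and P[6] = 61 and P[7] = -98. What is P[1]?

-2

Rearranging, P[j-2] = P[j] + P[j-1].
P[5] = -98 + 61 = -37
P[4] = 61 + (-37) = 24
P[3] = -37 + 24 = -13
P[2] = 24 + (-13) = 11
P[1] = -13 + 11 = -2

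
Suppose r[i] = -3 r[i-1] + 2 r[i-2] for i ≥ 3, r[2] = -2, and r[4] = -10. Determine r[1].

Let r[1] = v.
r[3] = 6 + 2v
r[4] = -22 - 6v
So -22 - 6v = -10, giving v = -2.

-2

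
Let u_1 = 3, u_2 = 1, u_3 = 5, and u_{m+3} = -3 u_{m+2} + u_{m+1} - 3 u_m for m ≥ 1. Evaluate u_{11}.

u_4 = -3*5 + 1 - 3*3 = -23
u_5 = -3*(-23) + 5 - 3*1 = 71
u_6 = -3*71 + (-23) - 3*5 = -251
u_7 = -3*(-251) + 71 - 3*(-23) = 893
u_8 = -3*893 + (-251) - 3*71 = -3143
u_9 = -3*(-3143) + 893 - 3*(-251) = 11075
u_{10} = -3*11075 + (-3143) - 3*893 = -39047
u_{11} = -3*(-39047) + 11075 - 3*(-3143) = 137645

137645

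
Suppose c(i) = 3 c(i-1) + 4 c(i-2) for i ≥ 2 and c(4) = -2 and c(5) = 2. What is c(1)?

Rearranging, c(i-2) = (c(i) - 3 c(i-1)) / 4.
c(3) = (2 - 3(-2)) / 4 = 8/4 = 2
c(2) = (-2 - 3(2)) / 4 = -8/4 = -2
c(1) = (2 - 3(-2)) / 4 = 8/4 = 2

2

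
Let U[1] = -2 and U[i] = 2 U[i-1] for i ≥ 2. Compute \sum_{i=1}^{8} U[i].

-510

U[2] = 2*(-2) = -4
U[3] = 2*(-4) = -8
U[4] = 2*(-8) = -16
U[5] = 2*(-16) = -32
U[6] = 2*(-32) = -64
U[7] = 2*(-64) = -128
U[8] = 2*(-128) = -256
Sum = (-2) + (-4) + (-8) + (-16) + (-32) + (-64) + (-128) + (-256) = -510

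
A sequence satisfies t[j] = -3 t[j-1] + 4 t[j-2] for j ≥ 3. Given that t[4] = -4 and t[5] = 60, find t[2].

8

Rearranging, t[j-2] = (t[j] + 3 t[j-1]) / 4.
t[3] = (60 + 3·(-4)) / 4 = 48/4 = 12
t[2] = (-4 + 3·12) / 4 = 32/4 = 8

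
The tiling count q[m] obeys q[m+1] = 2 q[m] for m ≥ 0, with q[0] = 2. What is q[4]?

q[1] = 2(2) = 4
q[2] = 2(4) = 8
q[3] = 2(8) = 16
q[4] = 2(16) = 32

32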